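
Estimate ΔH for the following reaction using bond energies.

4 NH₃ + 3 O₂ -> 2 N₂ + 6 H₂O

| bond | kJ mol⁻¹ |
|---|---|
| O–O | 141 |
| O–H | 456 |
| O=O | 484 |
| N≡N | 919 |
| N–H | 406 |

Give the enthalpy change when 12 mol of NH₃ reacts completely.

Bonds broken (reactants):
  N–H: 12 × 406 = 4872
  O=O: 3 × 484 = 1452
  Σ(broken) = 6324 kJ
Bonds formed (products):
  N≡N: 2 × 919 = 1838
  O–H: 12 × 456 = 5472
  Σ(formed) = 7310 kJ
ΔH = Σ(broken) − Σ(formed) = 6324 − 7310 = −986 kJ
For 3× the reaction as written: 3 × (−986) = −2958 kJ

ΔH = −2958 kJ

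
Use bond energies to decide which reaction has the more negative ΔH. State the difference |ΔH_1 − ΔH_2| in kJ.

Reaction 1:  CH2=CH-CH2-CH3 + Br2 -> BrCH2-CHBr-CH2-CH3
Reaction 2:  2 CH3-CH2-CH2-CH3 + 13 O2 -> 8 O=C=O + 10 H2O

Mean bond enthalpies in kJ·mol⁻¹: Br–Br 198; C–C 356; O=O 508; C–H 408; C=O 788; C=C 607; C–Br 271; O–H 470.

Reaction 1:
  Bonds broken (reactants):
    Br–Br: 1 × 198 = 198
    C–C: 2 × 356 = 712
    C–H: 8 × 408 = 3264
    C=C: 1 × 607 = 607
    Σ(broken) = 4781 kJ
  Bonds formed (products):
    C–Br: 2 × 271 = 542
    C–C: 3 × 356 = 1068
    C–H: 8 × 408 = 3264
    Σ(formed) = 4874 kJ
  ΔH_1 = 4781 − 4874 = −93 kJ
Reaction 2:
  Bonds broken (reactants):
    C–C: 6 × 356 = 2136
    C–H: 20 × 408 = 8160
    O=O: 13 × 508 = 6604
    Σ(broken) = 16900 kJ
  Bonds formed (products):
    C=O: 16 × 788 = 12608
    O–H: 20 × 470 = 9400
    Σ(formed) = 22008 kJ
  ΔH_2 = 16900 − 22008 = −5108 kJ
ΔH_1 − ΔH_2 = +5015 kJ, so reaction 2 has the more negative ΔH; |ΔH_1 − ΔH_2| = 5015 kJ.

Reaction 2, by 5015 kJ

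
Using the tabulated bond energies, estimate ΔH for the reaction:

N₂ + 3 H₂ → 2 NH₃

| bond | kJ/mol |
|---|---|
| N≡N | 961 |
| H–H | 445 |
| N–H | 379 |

ΔH ≈ +22 kJ

Bonds broken (reactants):
  H–H: 3 × 445 = 1335
  N≡N: 1 × 961 = 961
  Σ(broken) = 2296 kJ
Bonds formed (products):
  N–H: 6 × 379 = 2274
  Σ(formed) = 2274 kJ
ΔH = Σ(broken) − Σ(formed) = 2296 − 2274 = +22 kJ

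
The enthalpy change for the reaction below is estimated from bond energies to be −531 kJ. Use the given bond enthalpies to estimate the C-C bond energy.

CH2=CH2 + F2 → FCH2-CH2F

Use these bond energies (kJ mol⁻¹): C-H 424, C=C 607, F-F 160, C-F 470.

D(C-C) ≈ 358 kJ/mol

Let D be the C-C bond energy.
Σ(broken) = 4×424 + 1×607 + 1×160 = 2463
Σ(formed) = 1×D + 2×470 + 4×424 = 2636 + D
ΔH = Σ(broken) − Σ(formed) = (2463) − (2636 + D) = −173 − D
Setting this equal to −531 kJ gives D = 358 kJ/mol.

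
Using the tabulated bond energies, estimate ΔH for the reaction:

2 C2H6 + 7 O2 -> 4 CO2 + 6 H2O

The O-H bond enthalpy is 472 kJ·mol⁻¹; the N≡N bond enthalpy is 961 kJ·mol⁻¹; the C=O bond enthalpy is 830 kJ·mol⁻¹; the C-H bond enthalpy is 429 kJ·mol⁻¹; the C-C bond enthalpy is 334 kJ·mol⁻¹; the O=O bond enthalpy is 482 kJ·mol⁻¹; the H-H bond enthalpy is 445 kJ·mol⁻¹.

ΔH ≈ −3114 kJ

Bonds broken (reactants):
  C-C: 2 × 334 = 668
  C-H: 12 × 429 = 5148
  O=O: 7 × 482 = 3374
  Σ(broken) = 9190 kJ
Bonds formed (products):
  C=O: 8 × 830 = 6640
  O-H: 12 × 472 = 5664
  Σ(formed) = 12304 kJ
ΔH = Σ(broken) − Σ(formed) = 9190 − 12304 = −3114 kJ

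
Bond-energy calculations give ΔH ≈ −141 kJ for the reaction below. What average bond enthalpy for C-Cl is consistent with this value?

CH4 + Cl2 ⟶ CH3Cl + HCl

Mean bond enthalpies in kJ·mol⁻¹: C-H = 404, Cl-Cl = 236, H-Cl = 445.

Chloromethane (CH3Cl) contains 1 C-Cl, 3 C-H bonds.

D(C-Cl) ≈ 336 kJ/mol

Let D be the C-Cl bond energy.
Σ(broken) = 4×404 + 1×236 = 1852
Σ(formed) = 1×D + 3×404 + 1×445 = 1657 + D
ΔH = Σ(broken) − Σ(formed) = (1852) − (1657 + D) = +195 − D
Setting this equal to −141 kJ gives D = 336 kJ/mol.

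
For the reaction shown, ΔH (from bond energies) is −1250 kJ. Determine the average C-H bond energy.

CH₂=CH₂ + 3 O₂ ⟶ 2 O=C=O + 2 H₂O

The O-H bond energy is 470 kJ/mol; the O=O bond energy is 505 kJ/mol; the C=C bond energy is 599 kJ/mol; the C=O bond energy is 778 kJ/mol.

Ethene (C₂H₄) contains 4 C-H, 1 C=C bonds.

Let D be the C-H bond energy.
Σ(broken) = 4×D + 1×599 + 3×505 = 2114 + 4D
Σ(formed) = 4×778 + 4×470 = 4992
ΔH = Σ(broken) − Σ(formed) = (2114 + 4D) − (4992) = −2878 + 4D
Setting this equal to −1250 kJ gives 4D = 1628, so D = 407 kJ/mol.

D(C-H) ≈ 407 kJ/mol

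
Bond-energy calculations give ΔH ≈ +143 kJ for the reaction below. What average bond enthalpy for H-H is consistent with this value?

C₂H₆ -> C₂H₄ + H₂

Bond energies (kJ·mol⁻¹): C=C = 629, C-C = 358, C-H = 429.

D(H-H) ≈ 444 kJ/mol

Let D be the H-H bond energy.
Σ(broken) = 1×358 + 6×429 = 2932
Σ(formed) = 4×429 + 1×629 + 1×D = 2345 + D
ΔH = Σ(broken) − Σ(formed) = (2932) − (2345 + D) = +587 − D
Setting this equal to +143 kJ gives D = 444 kJ/mol.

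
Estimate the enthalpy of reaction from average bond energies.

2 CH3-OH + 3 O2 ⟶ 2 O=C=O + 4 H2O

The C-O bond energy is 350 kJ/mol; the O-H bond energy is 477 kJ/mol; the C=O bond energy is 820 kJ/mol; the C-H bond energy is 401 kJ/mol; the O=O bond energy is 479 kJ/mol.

Bonds broken (reactants):
  C-H: 6 × 401 = 2406
  C-O: 2 × 350 = 700
  O-H: 2 × 477 = 954
  O=O: 3 × 479 = 1437
  Σ(broken) = 5497 kJ
Bonds formed (products):
  C=O: 4 × 820 = 3280
  O-H: 8 × 477 = 3816
  Σ(formed) = 7096 kJ
ΔH = Σ(broken) − Σ(formed) = 5497 − 7096 = −1599 kJ

ΔH ≈ −1599 kJ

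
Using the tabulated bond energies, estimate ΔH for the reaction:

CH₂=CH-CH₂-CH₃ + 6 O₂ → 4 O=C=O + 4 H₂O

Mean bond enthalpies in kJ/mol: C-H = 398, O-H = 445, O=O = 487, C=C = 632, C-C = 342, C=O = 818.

Bonds broken (reactants):
  C-C: 2 × 342 = 684
  C-H: 8 × 398 = 3184
  C=C: 1 × 632 = 632
  O=O: 6 × 487 = 2922
  Σ(broken) = 7422 kJ
Bonds formed (products):
  C=O: 8 × 818 = 6544
  O-H: 8 × 445 = 3560
  Σ(formed) = 10104 kJ
ΔH = Σ(broken) − Σ(formed) = 7422 − 10104 = −2682 kJ

ΔH ≈ −2682 kJ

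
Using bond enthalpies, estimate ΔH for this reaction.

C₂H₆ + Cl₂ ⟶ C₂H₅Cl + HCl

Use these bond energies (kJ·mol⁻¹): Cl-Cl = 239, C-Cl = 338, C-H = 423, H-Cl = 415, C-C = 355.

Bonds broken (reactants):
  C-C: 1 × 355 = 355
  C-H: 6 × 423 = 2538
  Cl-Cl: 1 × 239 = 239
  Σ(broken) = 3132 kJ
Bonds formed (products):
  C-C: 1 × 355 = 355
  C-Cl: 1 × 338 = 338
  C-H: 5 × 423 = 2115
  H-Cl: 1 × 415 = 415
  Σ(formed) = 3223 kJ
ΔH = Σ(broken) − Σ(formed) = 3132 − 3223 = −91 kJ

ΔH ≈ −91 kJ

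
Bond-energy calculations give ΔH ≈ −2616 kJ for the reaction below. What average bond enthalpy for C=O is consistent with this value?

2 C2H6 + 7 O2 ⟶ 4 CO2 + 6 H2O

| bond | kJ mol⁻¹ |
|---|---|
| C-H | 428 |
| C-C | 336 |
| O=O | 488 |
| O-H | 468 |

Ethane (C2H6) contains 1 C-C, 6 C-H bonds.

D(C=O) ≈ 778 kJ/mol

Let D be the C=O bond energy.
Σ(broken) = 2×336 + 12×428 + 7×488 = 9224
Σ(formed) = 8×D + 12×468 = 5616 + 8D
ΔH = Σ(broken) − Σ(formed) = (9224) − (5616 + 8D) = +3608 − 8D
Setting this equal to −2616 kJ gives 8D = 6224, so D = 778 kJ/mol.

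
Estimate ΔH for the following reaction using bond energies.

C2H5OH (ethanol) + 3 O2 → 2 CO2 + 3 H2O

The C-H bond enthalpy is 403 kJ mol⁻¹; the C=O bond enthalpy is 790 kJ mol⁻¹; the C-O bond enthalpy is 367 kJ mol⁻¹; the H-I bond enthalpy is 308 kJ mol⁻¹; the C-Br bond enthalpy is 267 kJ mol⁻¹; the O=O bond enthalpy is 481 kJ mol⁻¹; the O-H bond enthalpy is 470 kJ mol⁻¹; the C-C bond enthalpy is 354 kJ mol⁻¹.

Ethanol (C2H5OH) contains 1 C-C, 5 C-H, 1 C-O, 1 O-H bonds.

Bonds broken (reactants):
  C-C: 1 × 354 = 354
  C-H: 5 × 403 = 2015
  C-O: 1 × 367 = 367
  O-H: 1 × 470 = 470
  O=O: 3 × 481 = 1443
  Σ(broken) = 4649 kJ
Bonds formed (products):
  C=O: 4 × 790 = 3160
  O-H: 6 × 470 = 2820
  Σ(formed) = 5980 kJ
ΔH = Σ(broken) − Σ(formed) = 4649 − 5980 = −1331 kJ

ΔH ≈ −1331 kJ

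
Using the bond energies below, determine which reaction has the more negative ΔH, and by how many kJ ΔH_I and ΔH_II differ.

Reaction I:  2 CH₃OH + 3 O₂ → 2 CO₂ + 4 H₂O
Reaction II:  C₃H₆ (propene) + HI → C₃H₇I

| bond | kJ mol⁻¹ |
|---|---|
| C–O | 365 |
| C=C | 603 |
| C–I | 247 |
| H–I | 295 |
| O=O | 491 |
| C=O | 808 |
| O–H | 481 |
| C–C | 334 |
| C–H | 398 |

Reaction I, by 1446 kJ

Reaction I:
  Bonds broken (reactants):
    C–H: 6 × 398 = 2388
    C–O: 2 × 365 = 730
    O–H: 2 × 481 = 962
    O=O: 3 × 491 = 1473
    Σ(broken) = 5553 kJ
  Bonds formed (products):
    C=O: 4 × 808 = 3232
    O–H: 8 × 481 = 3848
    Σ(formed) = 7080 kJ
  ΔH_I = 5553 − 7080 = −1527 kJ
Reaction II:
  Bonds broken (reactants):
    C–C: 1 × 334 = 334
    C–H: 6 × 398 = 2388
    C=C: 1 × 603 = 603
    H–I: 1 × 295 = 295
    Σ(broken) = 3620 kJ
  Bonds formed (products):
    C–C: 2 × 334 = 668
    C–H: 7 × 398 = 2786
    C–I: 1 × 247 = 247
    Σ(formed) = 3701 kJ
  ΔH_II = 3620 − 3701 = −81 kJ
ΔH_I − ΔH_II = −1446 kJ, so reaction I has the more negative ΔH; |ΔH_I − ΔH_II| = 1446 kJ.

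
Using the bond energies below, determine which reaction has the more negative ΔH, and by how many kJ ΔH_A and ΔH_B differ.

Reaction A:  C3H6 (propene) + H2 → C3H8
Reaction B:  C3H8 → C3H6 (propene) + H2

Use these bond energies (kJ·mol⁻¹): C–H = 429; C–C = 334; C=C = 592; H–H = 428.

Reaction A, by 344 kJ

Reaction A:
  Bonds broken (reactants):
    C–C: 1 × 334 = 334
    C–H: 6 × 429 = 2574
    C=C: 1 × 592 = 592
    H–H: 1 × 428 = 428
    Σ(broken) = 3928 kJ
  Bonds formed (products):
    C–C: 2 × 334 = 668
    C–H: 8 × 429 = 3432
    Σ(formed) = 4100 kJ
  ΔH_A = 3928 − 4100 = −172 kJ
Reaction B:
  Bonds broken (reactants):
    C–C: 2 × 334 = 668
    C–H: 8 × 429 = 3432
    Σ(broken) = 4100 kJ
  Bonds formed (products):
    C–C: 1 × 334 = 334
    C–H: 6 × 429 = 2574
    C=C: 1 × 592 = 592
    H–H: 1 × 428 = 428
    Σ(formed) = 3928 kJ
  ΔH_B = 4100 − 3928 = +172 kJ
ΔH_A − ΔH_B = −344 kJ, so reaction A has the more negative ΔH; |ΔH_A − ΔH_B| = 344 kJ.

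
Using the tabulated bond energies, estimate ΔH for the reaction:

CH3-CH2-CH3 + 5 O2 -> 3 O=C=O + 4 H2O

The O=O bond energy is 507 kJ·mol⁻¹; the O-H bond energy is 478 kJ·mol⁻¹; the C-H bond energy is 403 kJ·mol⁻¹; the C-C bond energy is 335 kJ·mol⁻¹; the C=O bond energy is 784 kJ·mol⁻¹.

ΔH ≈ −2099 kJ

Bonds broken (reactants):
  C-C: 2 × 335 = 670
  C-H: 8 × 403 = 3224
  O=O: 5 × 507 = 2535
  Σ(broken) = 6429 kJ
Bonds formed (products):
  C=O: 6 × 784 = 4704
  O-H: 8 × 478 = 3824
  Σ(formed) = 8528 kJ
ΔH = Σ(broken) − Σ(formed) = 6429 − 8528 = −2099 kJ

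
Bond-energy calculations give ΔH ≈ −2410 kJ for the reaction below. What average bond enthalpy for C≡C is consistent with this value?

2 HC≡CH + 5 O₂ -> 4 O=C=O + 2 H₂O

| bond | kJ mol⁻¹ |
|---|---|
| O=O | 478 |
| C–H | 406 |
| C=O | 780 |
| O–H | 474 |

Let D be the C≡C bond energy.
Σ(broken) = 2×D + 4×406 + 5×478 = 4014 + 2D
Σ(formed) = 8×780 + 4×474 = 8136
ΔH = Σ(broken) − Σ(formed) = (4014 + 2D) − (8136) = −4122 + 2D
Setting this equal to −2410 kJ gives 2D = 1712, so D = 856 kJ/mol.

D(C≡C) ≈ 856 kJ/mol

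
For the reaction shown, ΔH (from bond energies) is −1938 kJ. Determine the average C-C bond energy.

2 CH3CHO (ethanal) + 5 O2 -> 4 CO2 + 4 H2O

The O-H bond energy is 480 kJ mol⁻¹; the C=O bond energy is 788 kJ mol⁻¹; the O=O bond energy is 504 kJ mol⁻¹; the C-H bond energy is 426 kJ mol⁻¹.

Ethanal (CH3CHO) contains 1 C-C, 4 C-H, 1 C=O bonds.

Let D be the C-C bond energy.
Σ(broken) = 2×D + 8×426 + 2×788 + 5×504 = 7504 + 2D
Σ(formed) = 8×788 + 8×480 = 10144
ΔH = Σ(broken) − Σ(formed) = (7504 + 2D) − (10144) = −2640 + 2D
Setting this equal to −1938 kJ gives 2D = 702, so D = 351 kJ/mol.

D(C-C) ≈ 351 kJ/mol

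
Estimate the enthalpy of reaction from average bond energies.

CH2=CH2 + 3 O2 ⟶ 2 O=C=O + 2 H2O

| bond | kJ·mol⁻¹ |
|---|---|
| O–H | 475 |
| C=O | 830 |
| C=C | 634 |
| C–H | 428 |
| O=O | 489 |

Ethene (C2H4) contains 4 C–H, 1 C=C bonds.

ΔH ≈ −1407 kJ

Bonds broken (reactants):
  C–H: 4 × 428 = 1712
  C=C: 1 × 634 = 634
  O=O: 3 × 489 = 1467
  Σ(broken) = 3813 kJ
Bonds formed (products):
  C=O: 4 × 830 = 3320
  O–H: 4 × 475 = 1900
  Σ(formed) = 5220 kJ
ΔH = Σ(broken) − Σ(formed) = 3813 − 5220 = −1407 kJ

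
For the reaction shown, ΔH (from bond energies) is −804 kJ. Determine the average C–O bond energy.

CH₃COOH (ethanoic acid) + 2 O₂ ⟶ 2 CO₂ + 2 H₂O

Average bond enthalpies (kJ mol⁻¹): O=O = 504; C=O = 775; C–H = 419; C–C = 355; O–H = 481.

D(C–O) ≈ 344 kJ/mol

Let D be the C–O bond energy.
Σ(broken) = 1×355 + 3×419 + 1×D + 1×775 + 1×481 + 2×504 = 3876 + D
Σ(formed) = 4×775 + 4×481 = 5024
ΔH = Σ(broken) − Σ(formed) = (3876 + D) − (5024) = −1148 + D
Setting this equal to −804 kJ gives D = 344 kJ/mol.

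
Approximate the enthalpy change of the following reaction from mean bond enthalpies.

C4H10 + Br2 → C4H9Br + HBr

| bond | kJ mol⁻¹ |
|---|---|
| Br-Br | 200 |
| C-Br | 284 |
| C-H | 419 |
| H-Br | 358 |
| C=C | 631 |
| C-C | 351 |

ΔH ≈ −23 kJ

Bonds broken (reactants):
  Br-Br: 1 × 200 = 200
  C-C: 3 × 351 = 1053
  C-H: 10 × 419 = 4190
  Σ(broken) = 5443 kJ
Bonds formed (products):
  C-Br: 1 × 284 = 284
  C-C: 3 × 351 = 1053
  C-H: 9 × 419 = 3771
  H-Br: 1 × 358 = 358
  Σ(formed) = 5466 kJ
ΔH = Σ(broken) − Σ(formed) = 5443 − 5466 = −23 kJ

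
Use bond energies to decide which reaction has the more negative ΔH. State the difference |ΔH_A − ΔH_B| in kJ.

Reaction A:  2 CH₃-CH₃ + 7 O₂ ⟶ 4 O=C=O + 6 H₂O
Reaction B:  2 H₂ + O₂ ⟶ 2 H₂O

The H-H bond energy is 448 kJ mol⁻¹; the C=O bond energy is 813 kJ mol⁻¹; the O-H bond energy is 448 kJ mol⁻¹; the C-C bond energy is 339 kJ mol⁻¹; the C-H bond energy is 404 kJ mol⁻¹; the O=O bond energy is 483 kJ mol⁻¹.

Reaction A:
  Bonds broken (reactants):
    C-C: 2 × 339 = 678
    C-H: 12 × 404 = 4848
    O=O: 7 × 483 = 3381
    Σ(broken) = 8907 kJ
  Bonds formed (products):
    C=O: 8 × 813 = 6504
    O-H: 12 × 448 = 5376
    Σ(formed) = 11880 kJ
  ΔH_A = 8907 − 11880 = −2973 kJ
Reaction B:
  Bonds broken (reactants):
    H-H: 2 × 448 = 896
    O=O: 1 × 483 = 483
    Σ(broken) = 1379 kJ
  Bonds formed (products):
    O-H: 4 × 448 = 1792
    Σ(formed) = 1792 kJ
  ΔH_B = 1379 − 1792 = −413 kJ
ΔH_A − ΔH_B = −2560 kJ, so reaction A has the more negative ΔH; |ΔH_A − ΔH_B| = 2560 kJ.

Reaction A, by 2560 kJ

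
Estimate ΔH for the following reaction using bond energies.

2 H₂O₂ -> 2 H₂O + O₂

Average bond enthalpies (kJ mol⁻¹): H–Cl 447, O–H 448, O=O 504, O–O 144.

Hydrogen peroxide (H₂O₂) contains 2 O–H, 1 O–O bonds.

ΔH ≈ −216 kJ

Bonds broken (reactants):
  O–H: 4 × 448 = 1792
  O–O: 2 × 144 = 288
  Σ(broken) = 2080 kJ
Bonds formed (products):
  O–H: 4 × 448 = 1792
  O=O: 1 × 504 = 504
  Σ(formed) = 2296 kJ
ΔH = Σ(broken) − Σ(formed) = 2080 − 2296 = −216 kJ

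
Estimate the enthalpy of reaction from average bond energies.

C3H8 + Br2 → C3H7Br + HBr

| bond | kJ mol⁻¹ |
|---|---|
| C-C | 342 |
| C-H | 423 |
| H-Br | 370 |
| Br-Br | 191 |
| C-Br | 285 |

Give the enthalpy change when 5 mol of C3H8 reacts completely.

Bonds broken (reactants):
  Br-Br: 1 × 191 = 191
  C-C: 2 × 342 = 684
  C-H: 8 × 423 = 3384
  Σ(broken) = 4259 kJ
Bonds formed (products):
  C-Br: 1 × 285 = 285
  C-C: 2 × 342 = 684
  C-H: 7 × 423 = 2961
  H-Br: 1 × 370 = 370
  Σ(formed) = 4300 kJ
ΔH = Σ(broken) − Σ(formed) = 4259 − 4300 = −41 kJ
For 5× the reaction as written: 5 × (−41) = −205 kJ

ΔH = −205 kJ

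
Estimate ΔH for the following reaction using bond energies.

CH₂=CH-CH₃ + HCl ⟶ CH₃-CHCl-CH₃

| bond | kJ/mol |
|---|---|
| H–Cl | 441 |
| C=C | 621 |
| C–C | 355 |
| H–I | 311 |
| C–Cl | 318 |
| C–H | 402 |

ΔH ≈ −13 kJ

Bonds broken (reactants):
  C–C: 1 × 355 = 355
  C–H: 6 × 402 = 2412
  C=C: 1 × 621 = 621
  H–Cl: 1 × 441 = 441
  Σ(broken) = 3829 kJ
Bonds formed (products):
  C–C: 2 × 355 = 710
  C–Cl: 1 × 318 = 318
  C–H: 7 × 402 = 2814
  Σ(formed) = 3842 kJ
ΔH = Σ(broken) − Σ(formed) = 3829 − 3842 = −13 kJ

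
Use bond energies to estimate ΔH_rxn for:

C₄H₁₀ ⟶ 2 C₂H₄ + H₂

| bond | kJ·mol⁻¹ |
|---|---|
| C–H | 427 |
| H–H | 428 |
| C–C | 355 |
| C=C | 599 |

Bonds broken (reactants):
  C–C: 3 × 355 = 1065
  C–H: 10 × 427 = 4270
  Σ(broken) = 5335 kJ
Bonds formed (products):
  C–H: 8 × 427 = 3416
  C=C: 2 × 599 = 1198
  H–H: 1 × 428 = 428
  Σ(formed) = 5042 kJ
ΔH = Σ(broken) − Σ(formed) = 5335 − 5042 = +293 kJ

ΔH ≈ +293 kJ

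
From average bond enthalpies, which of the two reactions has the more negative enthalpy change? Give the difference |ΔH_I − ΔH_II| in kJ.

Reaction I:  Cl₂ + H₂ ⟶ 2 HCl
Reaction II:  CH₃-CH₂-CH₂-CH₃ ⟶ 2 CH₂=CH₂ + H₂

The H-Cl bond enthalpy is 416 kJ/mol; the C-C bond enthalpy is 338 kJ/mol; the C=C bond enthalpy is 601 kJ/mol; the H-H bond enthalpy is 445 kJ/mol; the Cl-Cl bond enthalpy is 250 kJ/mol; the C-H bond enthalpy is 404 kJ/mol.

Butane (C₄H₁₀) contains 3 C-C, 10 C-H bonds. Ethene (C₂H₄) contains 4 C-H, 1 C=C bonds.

Reaction I, by 312 kJ

Reaction I:
  Bonds broken (reactants):
    Cl-Cl: 1 × 250 = 250
    H-H: 1 × 445 = 445
    Σ(broken) = 695 kJ
  Bonds formed (products):
    H-Cl: 2 × 416 = 832
    Σ(formed) = 832 kJ
  ΔH_I = 695 − 832 = −137 kJ
Reaction II:
  Bonds broken (reactants):
    C-C: 3 × 338 = 1014
    C-H: 10 × 404 = 4040
    Σ(broken) = 5054 kJ
  Bonds formed (products):
    C-H: 8 × 404 = 3232
    C=C: 2 × 601 = 1202
    H-H: 1 × 445 = 445
    Σ(formed) = 4879 kJ
  ΔH_II = 5054 − 4879 = +175 kJ
ΔH_I − ΔH_II = −312 kJ, so reaction I has the more negative ΔH; |ΔH_I − ΔH_II| = 312 kJ.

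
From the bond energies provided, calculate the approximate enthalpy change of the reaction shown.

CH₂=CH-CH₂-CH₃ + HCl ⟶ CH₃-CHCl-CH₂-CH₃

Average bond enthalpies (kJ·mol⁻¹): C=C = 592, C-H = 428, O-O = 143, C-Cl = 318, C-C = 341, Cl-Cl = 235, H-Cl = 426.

ΔH ≈ −69 kJ

Bonds broken (reactants):
  C-C: 2 × 341 = 682
  C-H: 8 × 428 = 3424
  C=C: 1 × 592 = 592
  H-Cl: 1 × 426 = 426
  Σ(broken) = 5124 kJ
Bonds formed (products):
  C-C: 3 × 341 = 1023
  C-Cl: 1 × 318 = 318
  C-H: 9 × 428 = 3852
  Σ(formed) = 5193 kJ
ΔH = Σ(broken) − Σ(formed) = 5124 − 5193 = −69 kJ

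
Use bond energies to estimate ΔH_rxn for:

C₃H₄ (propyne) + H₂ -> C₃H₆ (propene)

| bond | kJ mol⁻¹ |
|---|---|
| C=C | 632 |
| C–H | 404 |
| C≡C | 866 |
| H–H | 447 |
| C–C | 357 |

Bonds broken (reactants):
  C≡C: 1 × 866 = 866
  C–C: 1 × 357 = 357
  C–H: 4 × 404 = 1616
  H–H: 1 × 447 = 447
  Σ(broken) = 3286 kJ
Bonds formed (products):
  C–C: 1 × 357 = 357
  C–H: 6 × 404 = 2424
  C=C: 1 × 632 = 632
  Σ(formed) = 3413 kJ
ΔH = Σ(broken) − Σ(formed) = 3286 − 3413 = −127 kJ

ΔH ≈ −127 kJ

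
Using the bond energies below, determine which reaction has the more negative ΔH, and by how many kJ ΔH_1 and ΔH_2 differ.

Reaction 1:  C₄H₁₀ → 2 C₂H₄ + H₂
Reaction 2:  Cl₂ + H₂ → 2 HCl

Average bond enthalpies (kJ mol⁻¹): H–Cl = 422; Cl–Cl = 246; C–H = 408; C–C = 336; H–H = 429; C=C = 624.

Reaction 2, by 316 kJ

Reaction 1:
  Bonds broken (reactants):
    C–C: 3 × 336 = 1008
    C–H: 10 × 408 = 4080
    Σ(broken) = 5088 kJ
  Bonds formed (products):
    C–H: 8 × 408 = 3264
    C=C: 2 × 624 = 1248
    H–H: 1 × 429 = 429
    Σ(formed) = 4941 kJ
  ΔH_1 = 5088 − 4941 = +147 kJ
Reaction 2:
  Bonds broken (reactants):
    Cl–Cl: 1 × 246 = 246
    H–H: 1 × 429 = 429
    Σ(broken) = 675 kJ
  Bonds formed (products):
    H–Cl: 2 × 422 = 844
    Σ(formed) = 844 kJ
  ΔH_2 = 675 − 844 = −169 kJ
ΔH_1 − ΔH_2 = +316 kJ, so reaction 2 has the more negative ΔH; |ΔH_1 − ΔH_2| = 316 kJ.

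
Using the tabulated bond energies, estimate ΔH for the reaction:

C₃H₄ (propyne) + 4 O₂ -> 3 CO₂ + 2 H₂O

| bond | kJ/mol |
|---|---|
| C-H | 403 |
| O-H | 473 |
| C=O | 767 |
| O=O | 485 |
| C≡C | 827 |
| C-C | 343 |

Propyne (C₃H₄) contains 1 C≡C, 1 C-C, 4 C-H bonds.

ΔH ≈ −1772 kJ

Bonds broken (reactants):
  C≡C: 1 × 827 = 827
  C-C: 1 × 343 = 343
  C-H: 4 × 403 = 1612
  O=O: 4 × 485 = 1940
  Σ(broken) = 4722 kJ
Bonds formed (products):
  C=O: 6 × 767 = 4602
  O-H: 4 × 473 = 1892
  Σ(formed) = 6494 kJ
ΔH = Σ(broken) − Σ(formed) = 4722 − 6494 = −1772 kJ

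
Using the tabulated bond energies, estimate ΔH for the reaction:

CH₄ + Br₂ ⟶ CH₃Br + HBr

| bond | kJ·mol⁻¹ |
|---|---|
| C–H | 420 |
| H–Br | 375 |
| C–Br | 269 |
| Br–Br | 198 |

ΔH ≈ −26 kJ

Bonds broken (reactants):
  Br–Br: 1 × 198 = 198
  C–H: 4 × 420 = 1680
  Σ(broken) = 1878 kJ
Bonds formed (products):
  C–Br: 1 × 269 = 269
  C–H: 3 × 420 = 1260
  H–Br: 1 × 375 = 375
  Σ(formed) = 1904 kJ
ΔH = Σ(broken) − Σ(formed) = 1878 − 1904 = −26 kJ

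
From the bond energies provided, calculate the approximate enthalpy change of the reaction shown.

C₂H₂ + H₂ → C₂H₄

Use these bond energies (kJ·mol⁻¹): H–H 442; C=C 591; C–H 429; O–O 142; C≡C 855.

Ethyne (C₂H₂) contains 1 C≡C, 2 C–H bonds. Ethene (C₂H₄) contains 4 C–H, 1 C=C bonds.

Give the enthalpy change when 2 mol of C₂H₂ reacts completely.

ΔH = −304 kJ

Bonds broken (reactants):
  C≡C: 1 × 855 = 855
  C–H: 2 × 429 = 858
  H–H: 1 × 442 = 442
  Σ(broken) = 2155 kJ
Bonds formed (products):
  C–H: 4 × 429 = 1716
  C=C: 1 × 591 = 591
  Σ(formed) = 2307 kJ
ΔH = Σ(broken) − Σ(formed) = 2155 − 2307 = −152 kJ
For 2× the reaction as written: 2 × (−152) = −304 kJ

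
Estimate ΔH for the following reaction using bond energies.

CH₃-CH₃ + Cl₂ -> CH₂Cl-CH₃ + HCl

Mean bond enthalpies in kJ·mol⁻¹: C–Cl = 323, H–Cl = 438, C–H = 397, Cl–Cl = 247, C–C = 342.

Bonds broken (reactants):
  C–C: 1 × 342 = 342
  C–H: 6 × 397 = 2382
  Cl–Cl: 1 × 247 = 247
  Σ(broken) = 2971 kJ
Bonds formed (products):
  C–C: 1 × 342 = 342
  C–Cl: 1 × 323 = 323
  C–H: 5 × 397 = 1985
  H–Cl: 1 × 438 = 438
  Σ(formed) = 3088 kJ
ΔH = Σ(broken) − Σ(formed) = 2971 − 3088 = −117 kJ

ΔH ≈ −117 kJ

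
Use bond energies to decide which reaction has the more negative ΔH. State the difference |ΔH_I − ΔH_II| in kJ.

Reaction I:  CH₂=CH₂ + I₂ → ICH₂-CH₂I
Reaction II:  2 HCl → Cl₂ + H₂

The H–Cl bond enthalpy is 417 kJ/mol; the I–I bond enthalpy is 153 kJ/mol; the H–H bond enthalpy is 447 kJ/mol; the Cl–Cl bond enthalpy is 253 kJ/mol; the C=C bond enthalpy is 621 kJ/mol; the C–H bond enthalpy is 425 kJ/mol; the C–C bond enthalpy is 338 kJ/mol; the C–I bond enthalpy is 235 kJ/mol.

Reaction I, by 168 kJ

Reaction I:
  Bonds broken (reactants):
    C–H: 4 × 425 = 1700
    C=C: 1 × 621 = 621
    I–I: 1 × 153 = 153
    Σ(broken) = 2474 kJ
  Bonds formed (products):
    C–C: 1 × 338 = 338
    C–H: 4 × 425 = 1700
    C–I: 2 × 235 = 470
    Σ(formed) = 2508 kJ
  ΔH_I = 2474 − 2508 = −34 kJ
Reaction II:
  Bonds broken (reactants):
    H–Cl: 2 × 417 = 834
    Σ(broken) = 834 kJ
  Bonds formed (products):
    Cl–Cl: 1 × 253 = 253
    H–H: 1 × 447 = 447
    Σ(formed) = 700 kJ
  ΔH_II = 834 − 700 = +134 kJ
ΔH_I − ΔH_II = −168 kJ, so reaction I has the more negative ΔH; |ΔH_I − ΔH_II| = 168 kJ.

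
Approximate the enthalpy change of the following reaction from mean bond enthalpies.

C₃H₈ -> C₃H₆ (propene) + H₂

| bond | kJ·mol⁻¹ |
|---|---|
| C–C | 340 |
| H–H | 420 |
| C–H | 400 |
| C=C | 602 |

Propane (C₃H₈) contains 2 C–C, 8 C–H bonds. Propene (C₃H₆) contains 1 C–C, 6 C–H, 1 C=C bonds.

Bonds broken (reactants):
  C–C: 2 × 340 = 680
  C–H: 8 × 400 = 3200
  Σ(broken) = 3880 kJ
Bonds formed (products):
  C–C: 1 × 340 = 340
  C–H: 6 × 400 = 2400
  C=C: 1 × 602 = 602
  H–H: 1 × 420 = 420
  Σ(formed) = 3762 kJ
ΔH = Σ(broken) − Σ(formed) = 3880 − 3762 = +118 kJ

ΔH ≈ +118 kJ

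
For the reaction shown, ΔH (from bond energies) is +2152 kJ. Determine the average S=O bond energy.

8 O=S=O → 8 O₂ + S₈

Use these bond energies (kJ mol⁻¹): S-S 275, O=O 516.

D(S=O) ≈ 530 kJ/mol

Let D be the S=O bond energy.
Σ(broken) = 16×D = 16D
Σ(formed) = 8×516 + 8×275 = 6328
ΔH = Σ(broken) − Σ(formed) = (16D) − (6328) = −6328 + 16D
Setting this equal to +2152 kJ gives 16D = 8480, so D = 530 kJ/mol.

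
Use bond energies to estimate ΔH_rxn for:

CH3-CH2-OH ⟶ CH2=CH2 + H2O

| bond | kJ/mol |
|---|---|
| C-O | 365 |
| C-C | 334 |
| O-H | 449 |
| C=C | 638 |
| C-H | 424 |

ΔH ≈ +36 kJ

Bonds broken (reactants):
  C-C: 1 × 334 = 334
  C-H: 5 × 424 = 2120
  C-O: 1 × 365 = 365
  O-H: 1 × 449 = 449
  Σ(broken) = 3268 kJ
Bonds formed (products):
  C-H: 4 × 424 = 1696
  C=C: 1 × 638 = 638
  O-H: 2 × 449 = 898
  Σ(formed) = 3232 kJ
ΔH = Σ(broken) − Σ(formed) = 3268 − 3232 = +36 kJ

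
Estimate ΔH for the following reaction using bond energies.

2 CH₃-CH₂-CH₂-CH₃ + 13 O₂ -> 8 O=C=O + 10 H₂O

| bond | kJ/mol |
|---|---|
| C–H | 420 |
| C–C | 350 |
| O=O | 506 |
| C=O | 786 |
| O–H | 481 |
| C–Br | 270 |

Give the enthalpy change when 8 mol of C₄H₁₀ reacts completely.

Bonds broken (reactants):
  C–C: 6 × 350 = 2100
  C–H: 20 × 420 = 8400
  O=O: 13 × 506 = 6578
  Σ(broken) = 17078 kJ
Bonds formed (products):
  C=O: 16 × 786 = 12576
  O–H: 20 × 481 = 9620
  Σ(formed) = 22196 kJ
ΔH = Σ(broken) − Σ(formed) = 17078 − 22196 = −5118 kJ
For 4× the reaction as written: 4 × (−5118) = −20472 kJ

ΔH = −20472 kJ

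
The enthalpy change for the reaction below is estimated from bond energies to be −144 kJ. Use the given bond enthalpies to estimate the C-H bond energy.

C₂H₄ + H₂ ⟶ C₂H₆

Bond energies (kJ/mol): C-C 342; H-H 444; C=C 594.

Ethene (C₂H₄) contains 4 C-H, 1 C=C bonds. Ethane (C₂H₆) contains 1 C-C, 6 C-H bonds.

D(C-H) ≈ 420 kJ/mol

Let D be the C-H bond energy.
Σ(broken) = 4×D + 1×594 + 1×444 = 1038 + 4D
Σ(formed) = 1×342 + 6×D = 342 + 6D
ΔH = Σ(broken) − Σ(formed) = (1038 + 4D) − (342 + 6D) = +696 − 2D
Setting this equal to −144 kJ gives 2D = 840, so D = 420 kJ/mol.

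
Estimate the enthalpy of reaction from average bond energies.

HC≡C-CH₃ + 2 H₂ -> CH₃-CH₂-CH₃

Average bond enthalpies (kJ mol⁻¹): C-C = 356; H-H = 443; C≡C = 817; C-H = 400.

ΔH ≈ −253 kJ

Bonds broken (reactants):
  C≡C: 1 × 817 = 817
  C-C: 1 × 356 = 356
  C-H: 4 × 400 = 1600
  H-H: 2 × 443 = 886
  Σ(broken) = 3659 kJ
Bonds formed (products):
  C-C: 2 × 356 = 712
  C-H: 8 × 400 = 3200
  Σ(formed) = 3912 kJ
ΔH = Σ(broken) − Σ(formed) = 3659 − 3912 = −253 kJ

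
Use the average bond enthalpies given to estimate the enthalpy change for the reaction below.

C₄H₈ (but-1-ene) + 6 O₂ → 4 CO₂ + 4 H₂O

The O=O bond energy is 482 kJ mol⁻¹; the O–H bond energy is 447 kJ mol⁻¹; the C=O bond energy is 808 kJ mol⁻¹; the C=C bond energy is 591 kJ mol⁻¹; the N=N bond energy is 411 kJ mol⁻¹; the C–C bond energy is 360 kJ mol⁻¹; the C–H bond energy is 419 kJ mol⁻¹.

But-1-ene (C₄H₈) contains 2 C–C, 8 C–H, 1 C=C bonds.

Bonds broken (reactants):
  C–C: 2 × 360 = 720
  C–H: 8 × 419 = 3352
  C=C: 1 × 591 = 591
  O=O: 6 × 482 = 2892
  Σ(broken) = 7555 kJ
Bonds formed (products):
  C=O: 8 × 808 = 6464
  O–H: 8 × 447 = 3576
  Σ(formed) = 10040 kJ
ΔH = Σ(broken) − Σ(formed) = 7555 − 10040 = −2485 kJ

ΔH ≈ −2485 kJ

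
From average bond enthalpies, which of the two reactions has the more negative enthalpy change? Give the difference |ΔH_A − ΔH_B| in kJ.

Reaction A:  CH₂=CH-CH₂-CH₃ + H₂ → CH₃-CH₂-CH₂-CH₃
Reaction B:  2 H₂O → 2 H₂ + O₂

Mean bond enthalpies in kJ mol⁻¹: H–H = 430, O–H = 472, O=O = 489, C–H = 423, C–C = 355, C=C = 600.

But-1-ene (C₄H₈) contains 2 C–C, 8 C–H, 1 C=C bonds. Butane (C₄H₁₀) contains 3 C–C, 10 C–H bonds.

Reaction A:
  Bonds broken (reactants):
    C–C: 2 × 355 = 710
    C–H: 8 × 423 = 3384
    C=C: 1 × 600 = 600
    H–H: 1 × 430 = 430
    Σ(broken) = 5124 kJ
  Bonds formed (products):
    C–C: 3 × 355 = 1065
    C–H: 10 × 423 = 4230
    Σ(formed) = 5295 kJ
  ΔH_A = 5124 − 5295 = −171 kJ
Reaction B:
  Bonds broken (reactants):
    O–H: 4 × 472 = 1888
    Σ(broken) = 1888 kJ
  Bonds formed (products):
    H–H: 2 × 430 = 860
    O=O: 1 × 489 = 489
    Σ(formed) = 1349 kJ
  ΔH_B = 1888 − 1349 = +539 kJ
ΔH_A − ΔH_B = −710 kJ, so reaction A has the more negative ΔH; |ΔH_A − ΔH_B| = 710 kJ.

Reaction A, by 710 kJ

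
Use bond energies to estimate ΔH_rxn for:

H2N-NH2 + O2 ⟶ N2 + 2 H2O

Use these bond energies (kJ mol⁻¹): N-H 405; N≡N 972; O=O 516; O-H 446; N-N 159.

Bonds broken (reactants):
  N-H: 4 × 405 = 1620
  N-N: 1 × 159 = 159
  O=O: 1 × 516 = 516
  Σ(broken) = 2295 kJ
Bonds formed (products):
  N≡N: 1 × 972 = 972
  O-H: 4 × 446 = 1784
  Σ(formed) = 2756 kJ
ΔH = Σ(broken) − Σ(formed) = 2295 − 2756 = −461 kJ

ΔH ≈ −461 kJ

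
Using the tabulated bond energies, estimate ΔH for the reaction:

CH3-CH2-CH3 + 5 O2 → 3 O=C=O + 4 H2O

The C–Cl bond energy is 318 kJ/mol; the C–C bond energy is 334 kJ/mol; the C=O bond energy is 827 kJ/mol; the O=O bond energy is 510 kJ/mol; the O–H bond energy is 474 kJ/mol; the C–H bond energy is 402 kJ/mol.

Bonds broken (reactants):
  C–C: 2 × 334 = 668
  C–H: 8 × 402 = 3216
  O=O: 5 × 510 = 2550
  Σ(broken) = 6434 kJ
Bonds formed (products):
  C=O: 6 × 827 = 4962
  O–H: 8 × 474 = 3792
  Σ(formed) = 8754 kJ
ΔH = Σ(broken) − Σ(formed) = 6434 − 8754 = −2320 kJ

ΔH ≈ −2320 kJ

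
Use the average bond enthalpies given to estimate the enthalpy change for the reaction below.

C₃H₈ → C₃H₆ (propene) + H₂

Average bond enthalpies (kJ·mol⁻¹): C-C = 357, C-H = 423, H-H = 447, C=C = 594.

ΔH ≈ +162 kJ

Bonds broken (reactants):
  C-C: 2 × 357 = 714
  C-H: 8 × 423 = 3384
  Σ(broken) = 4098 kJ
Bonds formed (products):
  C-C: 1 × 357 = 357
  C-H: 6 × 423 = 2538
  C=C: 1 × 594 = 594
  H-H: 1 × 447 = 447
  Σ(formed) = 3936 kJ
ΔH = Σ(broken) − Σ(formed) = 4098 − 3936 = +162 kJ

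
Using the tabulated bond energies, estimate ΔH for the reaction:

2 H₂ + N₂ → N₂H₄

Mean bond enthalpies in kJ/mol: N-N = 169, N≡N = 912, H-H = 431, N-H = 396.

Bonds broken (reactants):
  H-H: 2 × 431 = 862
  N≡N: 1 × 912 = 912
  Σ(broken) = 1774 kJ
Bonds formed (products):
  N-H: 4 × 396 = 1584
  N-N: 1 × 169 = 169
  Σ(formed) = 1753 kJ
ΔH = Σ(broken) − Σ(formed) = 1774 − 1753 = +21 kJ

ΔH ≈ +21 kJ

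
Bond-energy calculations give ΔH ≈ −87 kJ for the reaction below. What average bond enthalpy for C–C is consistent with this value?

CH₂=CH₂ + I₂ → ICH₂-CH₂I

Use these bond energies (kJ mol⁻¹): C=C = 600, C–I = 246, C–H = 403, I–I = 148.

D(C–C) ≈ 343 kJ/mol

Let D be the C–C bond energy.
Σ(broken) = 4×403 + 1×600 + 1×148 = 2360
Σ(formed) = 1×D + 4×403 + 2×246 = 2104 + D
ΔH = Σ(broken) − Σ(formed) = (2360) − (2104 + D) = +256 − D
Setting this equal to −87 kJ gives D = 343 kJ/mol.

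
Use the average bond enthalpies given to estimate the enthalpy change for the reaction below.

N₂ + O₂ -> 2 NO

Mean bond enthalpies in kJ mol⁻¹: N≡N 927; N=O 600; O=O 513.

ΔH ≈ +240 kJ

Bonds broken (reactants):
  N≡N: 1 × 927 = 927
  O=O: 1 × 513 = 513
  Σ(broken) = 1440 kJ
Bonds formed (products):
  N=O: 2 × 600 = 1200
  Σ(formed) = 1200 kJ
ΔH = Σ(broken) − Σ(formed) = 1440 − 1200 = +240 kJ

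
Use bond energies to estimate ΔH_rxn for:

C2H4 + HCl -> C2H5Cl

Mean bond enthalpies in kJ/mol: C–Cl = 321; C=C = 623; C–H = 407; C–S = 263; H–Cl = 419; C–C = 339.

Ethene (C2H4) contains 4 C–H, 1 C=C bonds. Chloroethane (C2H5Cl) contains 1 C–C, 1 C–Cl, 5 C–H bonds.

ΔH ≈ −25 kJ

Bonds broken (reactants):
  C–H: 4 × 407 = 1628
  C=C: 1 × 623 = 623
  H–Cl: 1 × 419 = 419
  Σ(broken) = 2670 kJ
Bonds formed (products):
  C–C: 1 × 339 = 339
  C–Cl: 1 × 321 = 321
  C–H: 5 × 407 = 2035
  Σ(formed) = 2695 kJ
ΔH = Σ(broken) − Σ(formed) = 2670 − 2695 = −25 kJ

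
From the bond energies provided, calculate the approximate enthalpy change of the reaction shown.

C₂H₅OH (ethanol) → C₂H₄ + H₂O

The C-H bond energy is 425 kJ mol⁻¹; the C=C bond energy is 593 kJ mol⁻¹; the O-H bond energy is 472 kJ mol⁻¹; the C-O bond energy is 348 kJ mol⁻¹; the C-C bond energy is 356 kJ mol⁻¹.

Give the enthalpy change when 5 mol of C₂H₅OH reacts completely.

Bonds broken (reactants):
  C-C: 1 × 356 = 356
  C-H: 5 × 425 = 2125
  C-O: 1 × 348 = 348
  O-H: 1 × 472 = 472
  Σ(broken) = 3301 kJ
Bonds formed (products):
  C-H: 4 × 425 = 1700
  C=C: 1 × 593 = 593
  O-H: 2 × 472 = 944
  Σ(formed) = 3237 kJ
ΔH = Σ(broken) − Σ(formed) = 3301 − 3237 = +64 kJ
For 5× the reaction as written: 5 × (+64) = +320 kJ

ΔH = +320 kJ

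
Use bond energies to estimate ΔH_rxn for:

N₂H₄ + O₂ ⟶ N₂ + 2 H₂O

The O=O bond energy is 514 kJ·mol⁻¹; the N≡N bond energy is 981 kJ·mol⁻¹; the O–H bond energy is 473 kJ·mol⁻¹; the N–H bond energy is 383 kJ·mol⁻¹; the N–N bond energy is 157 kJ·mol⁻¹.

ΔH ≈ −670 kJ

Bonds broken (reactants):
  N–H: 4 × 383 = 1532
  N–N: 1 × 157 = 157
  O=O: 1 × 514 = 514
  Σ(broken) = 2203 kJ
Bonds formed (products):
  N≡N: 1 × 981 = 981
  O–H: 4 × 473 = 1892
  Σ(formed) = 2873 kJ
ΔH = Σ(broken) − Σ(formed) = 2203 − 2873 = −670 kJ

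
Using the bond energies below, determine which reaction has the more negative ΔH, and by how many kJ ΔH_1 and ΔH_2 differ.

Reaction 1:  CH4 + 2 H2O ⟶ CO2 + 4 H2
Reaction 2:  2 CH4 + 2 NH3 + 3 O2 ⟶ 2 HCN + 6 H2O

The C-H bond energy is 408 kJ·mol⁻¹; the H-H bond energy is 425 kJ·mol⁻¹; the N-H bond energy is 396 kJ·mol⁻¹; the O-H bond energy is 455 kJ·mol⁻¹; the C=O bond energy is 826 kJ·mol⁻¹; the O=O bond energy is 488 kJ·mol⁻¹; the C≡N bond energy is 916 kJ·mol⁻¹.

Reaction 2, by 1104 kJ

Reaction 1:
  Bonds broken (reactants):
    C-H: 4 × 408 = 1632
    O-H: 4 × 455 = 1820
    Σ(broken) = 3452 kJ
  Bonds formed (products):
    C=O: 2 × 826 = 1652
    H-H: 4 × 425 = 1700
    Σ(formed) = 3352 kJ
  ΔH_1 = 3452 − 3352 = +100 kJ
Reaction 2:
  Bonds broken (reactants):
    C-H: 8 × 408 = 3264
    N-H: 6 × 396 = 2376
    O=O: 3 × 488 = 1464
    Σ(broken) = 7104 kJ
  Bonds formed (products):
    C≡N: 2 × 916 = 1832
    C-H: 2 × 408 = 816
    O-H: 12 × 455 = 5460
    Σ(formed) = 8108 kJ
  ΔH_2 = 7104 − 8108 = −1004 kJ
ΔH_1 − ΔH_2 = +1104 kJ, so reaction 2 has the more negative ΔH; |ΔH_1 − ΔH_2| = 1104 kJ.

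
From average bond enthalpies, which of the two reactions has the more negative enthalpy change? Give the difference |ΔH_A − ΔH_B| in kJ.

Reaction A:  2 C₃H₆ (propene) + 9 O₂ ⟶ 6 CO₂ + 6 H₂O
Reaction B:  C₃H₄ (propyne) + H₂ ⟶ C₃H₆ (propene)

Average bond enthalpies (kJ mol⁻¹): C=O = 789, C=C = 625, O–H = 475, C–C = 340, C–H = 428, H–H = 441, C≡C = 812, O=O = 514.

Reaction A:
  Bonds broken (reactants):
    C–C: 2 × 340 = 680
    C–H: 12 × 428 = 5136
    C=C: 2 × 625 = 1250
    O=O: 9 × 514 = 4626
    Σ(broken) = 11692 kJ
  Bonds formed (products):
    C=O: 12 × 789 = 9468
    O–H: 12 × 475 = 5700
    Σ(formed) = 15168 kJ
  ΔH_A = 11692 − 15168 = −3476 kJ
Reaction B:
  Bonds broken (reactants):
    C≡C: 1 × 812 = 812
    C–C: 1 × 340 = 340
    C–H: 4 × 428 = 1712
    H–H: 1 × 441 = 441
    Σ(broken) = 3305 kJ
  Bonds formed (products):
    C–C: 1 × 340 = 340
    C–H: 6 × 428 = 2568
    C=C: 1 × 625 = 625
    Σ(formed) = 3533 kJ
  ΔH_B = 3305 − 3533 = −228 kJ
ΔH_A − ΔH_B = −3248 kJ, so reaction A has the more negative ΔH; |ΔH_A − ΔH_B| = 3248 kJ.

Reaction A, by 3248 kJ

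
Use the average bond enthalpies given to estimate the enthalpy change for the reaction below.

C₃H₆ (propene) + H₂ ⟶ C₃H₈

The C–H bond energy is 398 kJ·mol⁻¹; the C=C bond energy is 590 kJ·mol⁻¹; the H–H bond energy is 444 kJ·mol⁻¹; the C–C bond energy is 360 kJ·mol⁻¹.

Bonds broken (reactants):
  C–C: 1 × 360 = 360
  C–H: 6 × 398 = 2388
  C=C: 1 × 590 = 590
  H–H: 1 × 444 = 444
  Σ(broken) = 3782 kJ
Bonds formed (products):
  C–C: 2 × 360 = 720
  C–H: 8 × 398 = 3184
  Σ(formed) = 3904 kJ
ΔH = Σ(broken) − Σ(formed) = 3782 − 3904 = −122 kJ

ΔH ≈ −122 kJ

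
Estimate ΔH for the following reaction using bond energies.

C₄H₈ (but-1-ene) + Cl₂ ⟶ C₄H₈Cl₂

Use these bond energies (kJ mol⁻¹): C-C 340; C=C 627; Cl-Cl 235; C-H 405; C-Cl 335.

ΔH ≈ −148 kJ

Bonds broken (reactants):
  C-C: 2 × 340 = 680
  C-H: 8 × 405 = 3240
  C=C: 1 × 627 = 627
  Cl-Cl: 1 × 235 = 235
  Σ(broken) = 4782 kJ
Bonds formed (products):
  C-C: 3 × 340 = 1020
  C-Cl: 2 × 335 = 670
  C-H: 8 × 405 = 3240
  Σ(formed) = 4930 kJ
ΔH = Σ(broken) − Σ(formed) = 4782 − 4930 = −148 kJ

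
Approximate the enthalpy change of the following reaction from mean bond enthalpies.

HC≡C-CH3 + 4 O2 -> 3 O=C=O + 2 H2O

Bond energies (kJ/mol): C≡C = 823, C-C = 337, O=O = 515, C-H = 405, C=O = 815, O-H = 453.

Bonds broken (reactants):
  C≡C: 1 × 823 = 823
  C-C: 1 × 337 = 337
  C-H: 4 × 405 = 1620
  O=O: 4 × 515 = 2060
  Σ(broken) = 4840 kJ
Bonds formed (products):
  C=O: 6 × 815 = 4890
  O-H: 4 × 453 = 1812
  Σ(formed) = 6702 kJ
ΔH = Σ(broken) − Σ(formed) = 4840 − 6702 = −1862 kJ

ΔH ≈ −1862 kJ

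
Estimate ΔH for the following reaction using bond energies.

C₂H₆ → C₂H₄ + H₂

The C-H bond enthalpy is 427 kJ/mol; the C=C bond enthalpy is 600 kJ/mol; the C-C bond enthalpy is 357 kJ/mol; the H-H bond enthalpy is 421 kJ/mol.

ΔH ≈ +190 kJ

Bonds broken (reactants):
  C-C: 1 × 357 = 357
  C-H: 6 × 427 = 2562
  Σ(broken) = 2919 kJ
Bonds formed (products):
  C-H: 4 × 427 = 1708
  C=C: 1 × 600 = 600
  H-H: 1 × 421 = 421
  Σ(formed) = 2729 kJ
ΔH = Σ(broken) − Σ(formed) = 2919 − 2729 = +190 kJ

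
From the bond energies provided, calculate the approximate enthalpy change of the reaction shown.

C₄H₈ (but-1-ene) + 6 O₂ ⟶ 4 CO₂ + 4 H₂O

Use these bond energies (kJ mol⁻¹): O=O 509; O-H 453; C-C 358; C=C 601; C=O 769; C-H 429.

Bonds broken (reactants):
  C-C: 2 × 358 = 716
  C-H: 8 × 429 = 3432
  C=C: 1 × 601 = 601
  O=O: 6 × 509 = 3054
  Σ(broken) = 7803 kJ
Bonds formed (products):
  C=O: 8 × 769 = 6152
  O-H: 8 × 453 = 3624
  Σ(formed) = 9776 kJ
ΔH = Σ(broken) − Σ(formed) = 7803 − 9776 = −1973 kJ

ΔH ≈ −1973 kJ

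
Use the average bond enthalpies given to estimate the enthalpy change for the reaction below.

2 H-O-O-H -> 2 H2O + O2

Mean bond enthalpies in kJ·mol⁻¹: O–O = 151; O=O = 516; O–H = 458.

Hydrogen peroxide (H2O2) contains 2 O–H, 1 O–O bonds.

Bonds broken (reactants):
  O–H: 4 × 458 = 1832
  O–O: 2 × 151 = 302
  Σ(broken) = 2134 kJ
Bonds formed (products):
  O–H: 4 × 458 = 1832
  O=O: 1 × 516 = 516
  Σ(formed) = 2348 kJ
ΔH = Σ(broken) − Σ(formed) = 2134 − 2348 = −214 kJ

ΔH ≈ −214 kJ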